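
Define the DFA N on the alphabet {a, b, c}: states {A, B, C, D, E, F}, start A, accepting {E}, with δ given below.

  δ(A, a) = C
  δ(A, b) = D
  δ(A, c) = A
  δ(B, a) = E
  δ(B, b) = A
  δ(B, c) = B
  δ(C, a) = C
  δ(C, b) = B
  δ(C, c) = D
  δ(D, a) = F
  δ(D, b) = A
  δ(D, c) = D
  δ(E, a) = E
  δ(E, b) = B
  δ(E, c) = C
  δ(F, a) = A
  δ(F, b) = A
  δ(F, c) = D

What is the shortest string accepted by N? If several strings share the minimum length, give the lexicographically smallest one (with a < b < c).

A breadth-first search from A reaches an accepting state first via the path A → C → B → E on input aba.
No string of length < 3 is accepted (BFS exhausts all shorter strings without reaching an accepting state), and aba is the lexicographically least accepting string of length 3.

aba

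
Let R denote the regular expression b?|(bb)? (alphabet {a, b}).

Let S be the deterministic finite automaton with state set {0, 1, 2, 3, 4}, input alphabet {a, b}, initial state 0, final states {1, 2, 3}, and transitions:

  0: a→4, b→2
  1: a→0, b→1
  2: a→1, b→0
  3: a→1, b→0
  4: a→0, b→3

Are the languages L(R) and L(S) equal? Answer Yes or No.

The empty string ε is accepted by R but rejected by S.
So L(R) ≠ L(S).

No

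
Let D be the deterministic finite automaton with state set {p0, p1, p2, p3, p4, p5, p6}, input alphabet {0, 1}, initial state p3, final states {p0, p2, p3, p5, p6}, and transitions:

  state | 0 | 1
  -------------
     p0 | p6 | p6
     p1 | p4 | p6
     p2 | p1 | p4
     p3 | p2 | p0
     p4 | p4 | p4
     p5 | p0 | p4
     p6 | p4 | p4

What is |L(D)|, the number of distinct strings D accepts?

The useful subgraph on states {p0, p1, p2, p3, p6} is acyclic, so L(D) is finite; the longest accepting path visits 4 useful states, giving maximum string length 3.
Counting accepting paths from p3 by length: 1 of length 0, 2 of length 1, 2 of length 2, 1 of length 3. Total 6.

6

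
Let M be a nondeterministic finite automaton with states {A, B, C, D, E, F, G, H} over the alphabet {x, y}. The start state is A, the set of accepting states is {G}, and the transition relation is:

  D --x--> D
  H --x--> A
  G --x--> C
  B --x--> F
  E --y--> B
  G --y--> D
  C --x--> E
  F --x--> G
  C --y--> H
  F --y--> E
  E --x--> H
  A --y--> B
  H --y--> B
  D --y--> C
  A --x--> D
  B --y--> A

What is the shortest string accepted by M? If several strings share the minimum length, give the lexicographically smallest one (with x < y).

A breadth-first search from A reaches an accepting state first via the path A → B → F → G on input yxx.
No string of length < 3 is accepted (BFS exhausts all shorter strings without reaching an accepting state), and yxx is the lexicographically least accepting string of length 3.

yxx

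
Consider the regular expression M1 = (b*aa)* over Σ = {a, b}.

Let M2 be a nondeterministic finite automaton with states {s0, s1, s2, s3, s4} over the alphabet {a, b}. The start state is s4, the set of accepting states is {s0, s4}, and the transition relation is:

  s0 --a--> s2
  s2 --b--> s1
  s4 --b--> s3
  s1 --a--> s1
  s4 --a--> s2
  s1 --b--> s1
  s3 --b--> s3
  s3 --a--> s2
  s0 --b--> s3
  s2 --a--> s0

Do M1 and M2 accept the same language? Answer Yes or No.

Yes

Converting the expression M1 to a DFA (subset construction, then merging equivalent states) gives the minimal DFA with states {r0, r1, r2, r3}, start state r0, accepting states {r0} and transitions r0: a→r1, b→r2; r1: a→r0, b→r3; r2: a→r1, b→r2; r3: a→r3, b→r3.
Exploring the product automaton M1 × M2 from the start pair (r0, s4), following both machines on each input symbol, reaches 5 state pairs: (r0, s4), (r1, s2), (r2, s3), (r0, s0), (r3, s1).
M1 accepts in {r0} and M2 accepts in {s0, s4}. In every reachable pair the two components are either both accepting — (r0, s4), (r0, s0) — or both non-accepting, so no string is accepted by exactly one of the machines: L(M1) \ L(M2) and L(M2) \ L(M1) are both empty.
Hence every string is accepted by M1 iff it is accepted by M2, and the two languages coincide.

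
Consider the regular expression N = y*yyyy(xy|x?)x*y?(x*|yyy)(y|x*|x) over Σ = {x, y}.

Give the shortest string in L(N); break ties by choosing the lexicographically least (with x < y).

yyyy

By inspection of the expression, no string of length less than 4 matches, and yyyy is the lexicographically first match of length 4.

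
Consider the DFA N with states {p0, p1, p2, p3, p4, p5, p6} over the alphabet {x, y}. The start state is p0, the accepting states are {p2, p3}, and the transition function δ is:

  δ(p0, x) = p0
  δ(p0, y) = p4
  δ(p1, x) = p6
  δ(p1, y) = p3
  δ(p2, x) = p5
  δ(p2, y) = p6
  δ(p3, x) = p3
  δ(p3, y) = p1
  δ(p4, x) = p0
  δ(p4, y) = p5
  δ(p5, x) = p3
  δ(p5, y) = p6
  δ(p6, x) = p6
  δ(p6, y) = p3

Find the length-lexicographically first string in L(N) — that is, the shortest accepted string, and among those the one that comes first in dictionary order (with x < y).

yyx

A breadth-first search from p0 reaches an accepting state first via the path p0 → p4 → p5 → p3 on input yyx.
No string of length < 3 is accepted (BFS exhausts all shorter strings without reaching an accepting state), and yyx is the lexicographically least accepting string of length 3.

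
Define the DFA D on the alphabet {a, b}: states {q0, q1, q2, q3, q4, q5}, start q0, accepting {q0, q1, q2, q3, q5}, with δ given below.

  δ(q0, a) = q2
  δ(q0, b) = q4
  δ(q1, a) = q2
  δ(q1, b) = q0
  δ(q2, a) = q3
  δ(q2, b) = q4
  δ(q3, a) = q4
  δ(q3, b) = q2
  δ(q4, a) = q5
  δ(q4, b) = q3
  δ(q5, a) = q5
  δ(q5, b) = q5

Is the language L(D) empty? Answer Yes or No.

The empty string ε is accepted: the run q0 ends in the accepting state q0.
Since at least one string is accepted, L(D) is not empty.

No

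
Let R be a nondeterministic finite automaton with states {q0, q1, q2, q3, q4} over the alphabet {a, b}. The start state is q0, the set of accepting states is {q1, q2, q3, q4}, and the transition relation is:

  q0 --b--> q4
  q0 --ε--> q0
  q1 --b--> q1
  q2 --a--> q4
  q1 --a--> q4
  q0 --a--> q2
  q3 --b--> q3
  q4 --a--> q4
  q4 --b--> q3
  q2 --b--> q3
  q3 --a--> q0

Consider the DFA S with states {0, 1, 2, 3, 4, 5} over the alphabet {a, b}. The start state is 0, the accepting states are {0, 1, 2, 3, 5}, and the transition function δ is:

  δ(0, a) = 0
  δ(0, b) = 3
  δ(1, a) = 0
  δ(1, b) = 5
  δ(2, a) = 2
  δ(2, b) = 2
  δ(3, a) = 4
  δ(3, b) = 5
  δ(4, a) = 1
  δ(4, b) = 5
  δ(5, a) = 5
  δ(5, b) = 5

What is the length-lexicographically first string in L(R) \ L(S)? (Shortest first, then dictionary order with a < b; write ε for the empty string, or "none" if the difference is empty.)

ba

The string ba is accepted by R but not by S.
No shorter string lies in the difference, and ba is the lexicographically first length-2 string in L(R) \ L(S).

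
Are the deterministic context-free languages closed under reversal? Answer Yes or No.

No

L = {c bⁿaⁿ : n≥0} ∪ {d b²ⁿaⁿ : n≥0} is a DCFL: the first symbol tells a deterministic PDA whether to pop one or two b's per a. Its reversal Lᴿ = {aⁿbⁿ c : n≥0} ∪ {aⁿb²ⁿ d : n≥0} is not. DCFLs are closed under right quotient by regular languages, and Lᴿ/{c, d} = {aⁿbⁿ : n≥0} ∪ {aⁿb²ⁿ : n≥0} — the standard context-free language accepted by no deterministic PDA (intuitively the machine would have to commit to a b-to-a ratio before the distinguishing marker arrives; formally, a DPDA for it would have a single run on aⁿb²ⁿ, accepting after the prefix aⁿbⁿ and accepting again after n more b's; an ordinary PDA that simulates it on a's and b's and, at any moment when it is accepting, may switch to reading only a fresh letter e while feeding each e to the simulation as a b, would accept aⁱbʲeᵏ (k≥1) exactly when both aⁱbʲ and aⁱbʲ⁺ᵏ are in the language, i.e. its language intersected with the regular set a*b*e⁺ would be exactly {aⁿbⁿeⁿ : n≥1} — impossible, since context-free languages are closed under intersection with regular sets and {aⁿbⁿeⁿ} is not context-free). So Lᴿ cannot be a DCFL.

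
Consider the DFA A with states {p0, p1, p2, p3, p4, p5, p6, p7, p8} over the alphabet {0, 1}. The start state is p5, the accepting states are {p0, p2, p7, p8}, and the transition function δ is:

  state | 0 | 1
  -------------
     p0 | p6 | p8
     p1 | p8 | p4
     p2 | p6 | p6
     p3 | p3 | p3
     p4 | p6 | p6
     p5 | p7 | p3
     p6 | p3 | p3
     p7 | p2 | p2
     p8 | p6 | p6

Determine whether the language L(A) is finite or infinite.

The useful states (reachable from p5 and able to reach an accepting state) are {p2, p5, p7}.
Restricted to these states the transition graph has no cycle, so every accepting path has bounded length and L is finite.

finite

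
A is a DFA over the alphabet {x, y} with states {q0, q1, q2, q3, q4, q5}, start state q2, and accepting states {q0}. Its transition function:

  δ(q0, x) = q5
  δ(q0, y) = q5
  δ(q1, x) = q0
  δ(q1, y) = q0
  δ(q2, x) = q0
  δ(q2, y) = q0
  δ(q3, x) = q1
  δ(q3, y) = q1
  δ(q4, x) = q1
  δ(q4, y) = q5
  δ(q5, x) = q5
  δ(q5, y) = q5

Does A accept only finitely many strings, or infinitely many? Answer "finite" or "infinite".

finite

The useful states (reachable from q2 and able to reach an accepting state) are {q0, q2}.
Restricted to these states the transition graph has no cycle, so every accepting path has bounded length and L is finite.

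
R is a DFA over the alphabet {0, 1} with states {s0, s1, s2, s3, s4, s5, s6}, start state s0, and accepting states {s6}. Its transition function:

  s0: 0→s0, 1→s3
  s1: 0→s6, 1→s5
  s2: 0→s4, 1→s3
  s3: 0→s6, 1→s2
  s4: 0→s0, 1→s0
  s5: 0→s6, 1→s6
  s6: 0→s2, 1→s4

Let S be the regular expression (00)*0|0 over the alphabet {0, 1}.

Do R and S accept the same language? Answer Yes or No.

No

The string 10 is accepted by R but rejected by S.
So L(R) ≠ L(S).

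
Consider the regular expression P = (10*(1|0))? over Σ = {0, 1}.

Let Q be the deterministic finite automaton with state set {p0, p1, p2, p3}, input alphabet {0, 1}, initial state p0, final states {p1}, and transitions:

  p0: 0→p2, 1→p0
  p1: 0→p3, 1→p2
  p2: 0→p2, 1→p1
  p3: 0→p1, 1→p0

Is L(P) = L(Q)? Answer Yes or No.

No

The empty string ε is accepted by P but rejected by Q.
So L(P) ≠ L(Q).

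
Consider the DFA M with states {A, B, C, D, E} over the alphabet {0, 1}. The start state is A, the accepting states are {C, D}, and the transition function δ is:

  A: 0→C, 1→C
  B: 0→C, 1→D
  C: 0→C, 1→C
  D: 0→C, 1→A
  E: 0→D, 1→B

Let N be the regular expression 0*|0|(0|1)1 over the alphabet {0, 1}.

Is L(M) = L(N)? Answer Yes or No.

The string 1 is accepted by M but rejected by N.
So L(M) ≠ L(N).

No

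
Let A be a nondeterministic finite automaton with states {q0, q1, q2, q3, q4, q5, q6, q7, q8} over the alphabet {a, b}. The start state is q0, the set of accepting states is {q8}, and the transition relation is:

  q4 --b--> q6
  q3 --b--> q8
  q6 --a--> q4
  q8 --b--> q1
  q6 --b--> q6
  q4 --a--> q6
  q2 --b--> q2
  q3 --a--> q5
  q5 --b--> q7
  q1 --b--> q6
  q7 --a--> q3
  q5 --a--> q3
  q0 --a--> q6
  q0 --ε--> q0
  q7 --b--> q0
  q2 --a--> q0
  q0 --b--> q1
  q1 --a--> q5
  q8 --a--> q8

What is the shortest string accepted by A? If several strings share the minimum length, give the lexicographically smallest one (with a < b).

baab

A breadth-first search from q0 reaches an accepting state first via the path q0 → q1 → q5 → q3 → q8 on input baab.
No string of length < 4 is accepted (BFS exhausts all shorter strings without reaching an accepting state), and baab is the lexicographically least accepting string of length 4.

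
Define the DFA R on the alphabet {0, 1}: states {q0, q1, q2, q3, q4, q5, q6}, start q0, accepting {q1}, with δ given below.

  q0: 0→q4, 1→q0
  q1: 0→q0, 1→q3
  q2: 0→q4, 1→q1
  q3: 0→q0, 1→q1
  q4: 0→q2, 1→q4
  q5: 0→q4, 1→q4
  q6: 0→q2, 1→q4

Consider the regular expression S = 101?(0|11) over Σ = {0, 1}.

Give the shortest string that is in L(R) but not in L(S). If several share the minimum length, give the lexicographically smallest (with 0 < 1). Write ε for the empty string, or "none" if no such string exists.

001

The string 001 is accepted by R but not by S.
No shorter string lies in the difference, and 001 is the lexicographically first length-3 string in L(R) \ L(S).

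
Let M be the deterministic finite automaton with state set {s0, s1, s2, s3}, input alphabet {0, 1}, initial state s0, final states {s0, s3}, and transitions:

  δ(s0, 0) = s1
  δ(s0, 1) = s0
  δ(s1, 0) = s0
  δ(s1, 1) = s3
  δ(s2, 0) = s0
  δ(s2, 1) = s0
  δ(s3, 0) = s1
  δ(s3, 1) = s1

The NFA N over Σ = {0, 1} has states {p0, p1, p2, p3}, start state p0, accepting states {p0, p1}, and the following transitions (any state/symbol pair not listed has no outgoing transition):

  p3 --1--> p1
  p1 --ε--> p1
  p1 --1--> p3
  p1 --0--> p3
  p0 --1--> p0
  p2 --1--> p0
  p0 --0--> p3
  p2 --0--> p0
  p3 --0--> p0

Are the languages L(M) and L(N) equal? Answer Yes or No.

Yes

Exploring the product automaton M × N from the start pair (s0, p0), following both machines on each input symbol, reaches 3 state pairs: (s0, p0), (s1, p3), (s3, p1).
M accepts in {s0, s3} and N accepts in {p0, p1}. In every reachable pair the two components are either both accepting — (s0, p0), (s3, p1) — or both non-accepting, so no string is accepted by exactly one of the machines: L(M) \ L(N) and L(N) \ L(M) are both empty.
Hence every string is accepted by M iff it is accepted by N, and the two languages coincide.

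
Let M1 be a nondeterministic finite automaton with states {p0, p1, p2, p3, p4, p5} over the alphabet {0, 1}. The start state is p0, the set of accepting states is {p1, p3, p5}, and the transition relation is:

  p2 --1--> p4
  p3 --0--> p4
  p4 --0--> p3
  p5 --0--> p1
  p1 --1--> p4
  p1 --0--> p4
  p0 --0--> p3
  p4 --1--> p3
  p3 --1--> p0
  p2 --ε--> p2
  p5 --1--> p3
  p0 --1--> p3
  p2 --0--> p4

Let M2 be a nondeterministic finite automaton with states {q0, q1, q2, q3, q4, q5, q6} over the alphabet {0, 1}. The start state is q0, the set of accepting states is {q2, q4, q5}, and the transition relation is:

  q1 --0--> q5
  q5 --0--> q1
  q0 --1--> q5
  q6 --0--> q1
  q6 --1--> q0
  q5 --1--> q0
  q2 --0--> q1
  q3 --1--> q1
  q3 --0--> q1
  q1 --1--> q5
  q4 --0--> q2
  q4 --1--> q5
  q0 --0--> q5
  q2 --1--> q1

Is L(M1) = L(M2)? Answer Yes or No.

Exploring the product automaton M1 × M2 from the start pair (p0, q0), following both machines on each input symbol, reaches 3 state pairs: (p0, q0), (p3, q5), (p4, q1).
M1 accepts in {p1, p3, p5} and M2 accepts in {q2, q4, q5}. In every reachable pair the two components are either both accepting — (p3, q5) — or both non-accepting, so no string is accepted by exactly one of the machines: L(M1) \ L(M2) and L(M2) \ L(M1) are both empty.
Hence every string is accepted by M1 iff it is accepted by M2, and the two languages coincide.

Yes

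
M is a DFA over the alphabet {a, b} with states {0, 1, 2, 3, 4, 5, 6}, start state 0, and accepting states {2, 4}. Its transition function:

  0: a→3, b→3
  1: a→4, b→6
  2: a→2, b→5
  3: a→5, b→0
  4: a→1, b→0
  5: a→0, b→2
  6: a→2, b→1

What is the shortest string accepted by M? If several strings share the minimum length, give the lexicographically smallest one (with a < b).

aab

A breadth-first search from 0 reaches an accepting state first via the path 0 → 3 → 5 → 2 on input aab.
No string of length < 3 is accepted (BFS exhausts all shorter strings without reaching an accepting state), and aab is the lexicographically least accepting string of length 3.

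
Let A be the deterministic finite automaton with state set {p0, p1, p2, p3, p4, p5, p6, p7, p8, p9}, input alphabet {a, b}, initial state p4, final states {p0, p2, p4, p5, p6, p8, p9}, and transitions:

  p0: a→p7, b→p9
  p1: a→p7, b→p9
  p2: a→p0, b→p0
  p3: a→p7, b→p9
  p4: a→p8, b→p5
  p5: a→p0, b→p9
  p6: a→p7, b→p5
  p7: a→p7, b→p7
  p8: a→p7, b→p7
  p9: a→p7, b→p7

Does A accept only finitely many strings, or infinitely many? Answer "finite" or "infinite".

finite

The useful states (reachable from p4 and able to reach an accepting state) are {p0, p4, p5, p8, p9}.
Restricted to these states the transition graph has no cycle, so every accepting path has bounded length and L is finite.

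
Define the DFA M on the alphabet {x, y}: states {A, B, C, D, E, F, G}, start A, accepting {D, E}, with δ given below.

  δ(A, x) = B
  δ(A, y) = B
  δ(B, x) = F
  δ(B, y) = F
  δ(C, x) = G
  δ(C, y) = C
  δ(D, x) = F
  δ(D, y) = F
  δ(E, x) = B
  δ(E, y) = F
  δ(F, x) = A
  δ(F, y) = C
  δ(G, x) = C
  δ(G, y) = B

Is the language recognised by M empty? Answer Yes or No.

Yes

The states reachable from the start state are {A, B, C, F, G}.
None of the accepting states {D, E} is reachable, so no string is accepted and L(M) = ∅.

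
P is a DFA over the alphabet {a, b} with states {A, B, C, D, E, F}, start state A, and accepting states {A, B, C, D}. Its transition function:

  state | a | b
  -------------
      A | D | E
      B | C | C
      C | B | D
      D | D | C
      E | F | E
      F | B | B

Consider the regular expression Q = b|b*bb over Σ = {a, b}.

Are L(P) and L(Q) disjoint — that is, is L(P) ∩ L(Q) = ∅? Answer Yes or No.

Converting the expression Q to a DFA (subset construction, then merging equivalent states) gives the minimal DFA with states {q0, q1, q2}, start state q0, accepting states {q2} and transitions q0: a→q1, b→q2; q1: a→q1, b→q1; q2: a→q1, b→q2.
Exploring the product automaton P × Q from the start pair (A, q0), following both machines on each input symbol, reaches 6 state pairs: (A, q0), (D, q1), (E, q2), (C, q1), (F, q1), (B, q1).
P accepts in {A, B, C, D} and Q accepts in {q2}; no reachable pair has both components accepting, so no string drives both machines to acceptance simultaneously and L(P) ∩ L(Q) = ∅.
So no string is accepted by both, and the intersection is empty.

Yes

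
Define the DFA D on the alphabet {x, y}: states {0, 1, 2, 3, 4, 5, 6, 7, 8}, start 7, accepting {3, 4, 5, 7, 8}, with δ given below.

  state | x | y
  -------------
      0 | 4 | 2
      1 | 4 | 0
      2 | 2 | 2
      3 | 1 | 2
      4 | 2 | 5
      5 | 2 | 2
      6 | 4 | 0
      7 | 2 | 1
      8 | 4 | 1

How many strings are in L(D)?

5

The useful subgraph on states {0, 1, 4, 5, 7} is acyclic, so L(D) is finite; the longest accepting path visits 5 useful states, giving maximum string length 4.
Counting accepting paths from 7 by length: 1 of length 0, 1 of length 2, 2 of length 3, 1 of length 4. Total 5.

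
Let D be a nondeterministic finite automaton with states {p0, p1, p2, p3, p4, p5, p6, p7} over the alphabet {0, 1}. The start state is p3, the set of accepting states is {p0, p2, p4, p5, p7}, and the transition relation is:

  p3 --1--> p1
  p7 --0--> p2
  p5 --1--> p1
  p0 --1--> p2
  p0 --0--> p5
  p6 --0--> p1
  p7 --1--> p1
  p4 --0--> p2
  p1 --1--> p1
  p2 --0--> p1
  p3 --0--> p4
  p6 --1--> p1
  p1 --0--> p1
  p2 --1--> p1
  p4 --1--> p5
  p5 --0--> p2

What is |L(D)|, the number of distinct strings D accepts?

The useful subgraph on states {p2, p3, p4, p5} is acyclic, so L(D) is finite; the longest accepting path visits 4 useful states, giving maximum string length 3.
Counting accepting paths from p3 by length: 1 of length 1, 2 of length 2, 1 of length 3. Total 4.

4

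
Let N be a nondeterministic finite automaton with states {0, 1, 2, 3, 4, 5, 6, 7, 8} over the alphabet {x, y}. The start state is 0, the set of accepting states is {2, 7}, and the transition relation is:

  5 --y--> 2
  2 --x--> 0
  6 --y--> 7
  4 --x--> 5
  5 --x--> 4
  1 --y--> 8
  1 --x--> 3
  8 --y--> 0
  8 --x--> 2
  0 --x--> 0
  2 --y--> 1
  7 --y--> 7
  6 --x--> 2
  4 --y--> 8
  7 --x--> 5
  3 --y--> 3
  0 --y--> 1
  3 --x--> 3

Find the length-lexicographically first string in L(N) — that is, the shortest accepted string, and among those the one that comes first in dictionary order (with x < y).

yyx

A breadth-first search from 0 reaches an accepting state first via the path 0 → 1 → 8 → 2 on input yyx.
No string of length < 3 is accepted (BFS exhausts all shorter strings without reaching an accepting state), and yyx is the lexicographically least accepting string of length 3.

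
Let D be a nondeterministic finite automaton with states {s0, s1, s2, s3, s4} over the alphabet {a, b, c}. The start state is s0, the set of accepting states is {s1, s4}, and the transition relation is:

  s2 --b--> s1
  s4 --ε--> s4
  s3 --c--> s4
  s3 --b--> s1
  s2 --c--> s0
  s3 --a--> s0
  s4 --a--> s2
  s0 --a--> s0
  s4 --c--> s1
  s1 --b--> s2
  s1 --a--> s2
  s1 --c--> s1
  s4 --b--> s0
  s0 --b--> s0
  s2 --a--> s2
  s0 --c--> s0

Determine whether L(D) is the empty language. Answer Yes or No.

The states reachable from the start state are {s0}.
None of the accepting states {s1, s4} is reachable, so no string is accepted and L(D) = ∅.

Yes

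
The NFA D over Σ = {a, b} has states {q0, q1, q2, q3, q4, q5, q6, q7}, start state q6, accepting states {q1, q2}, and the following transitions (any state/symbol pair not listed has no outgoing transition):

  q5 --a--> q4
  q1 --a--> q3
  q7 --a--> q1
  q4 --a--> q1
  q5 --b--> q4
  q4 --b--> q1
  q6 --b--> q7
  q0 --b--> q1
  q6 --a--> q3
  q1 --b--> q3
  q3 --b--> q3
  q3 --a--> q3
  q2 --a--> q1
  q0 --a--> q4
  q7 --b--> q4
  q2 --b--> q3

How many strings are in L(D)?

3

The useful subgraph on states {q1, q4, q6, q7} is acyclic, so L(D) is finite; the longest accepting path visits 4 useful states, giving maximum string length 3.
Counting accepting paths from q6 by length: 1 of length 2, 2 of length 3. Total 3.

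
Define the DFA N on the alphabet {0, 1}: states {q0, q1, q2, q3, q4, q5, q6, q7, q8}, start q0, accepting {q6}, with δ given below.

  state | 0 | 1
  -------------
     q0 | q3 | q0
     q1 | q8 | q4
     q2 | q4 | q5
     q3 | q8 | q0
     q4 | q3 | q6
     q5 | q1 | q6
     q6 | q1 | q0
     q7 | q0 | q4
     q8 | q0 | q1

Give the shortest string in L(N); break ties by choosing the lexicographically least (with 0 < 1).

A breadth-first search from q0 reaches an accepting state first via the path q0 → q3 → q8 → q1 → q4 → q6 on input 00111.
No string of length < 5 is accepted (BFS exhausts all shorter strings without reaching an accepting state), and 00111 is the lexicographically least accepting string of length 5.

00111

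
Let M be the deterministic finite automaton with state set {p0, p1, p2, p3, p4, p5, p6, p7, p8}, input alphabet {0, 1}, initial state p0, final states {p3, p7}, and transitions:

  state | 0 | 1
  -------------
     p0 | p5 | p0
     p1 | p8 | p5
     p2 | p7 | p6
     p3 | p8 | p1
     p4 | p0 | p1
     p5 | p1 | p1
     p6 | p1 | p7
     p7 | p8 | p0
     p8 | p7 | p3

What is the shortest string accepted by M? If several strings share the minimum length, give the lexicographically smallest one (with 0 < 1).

A breadth-first search from p0 reaches an accepting state first via the path p0 → p5 → p1 → p8 → p7 on input 0000.
No string of length < 4 is accepted (BFS exhausts all shorter strings without reaching an accepting state), and 0000 is the lexicographically least accepting string of length 4.

0000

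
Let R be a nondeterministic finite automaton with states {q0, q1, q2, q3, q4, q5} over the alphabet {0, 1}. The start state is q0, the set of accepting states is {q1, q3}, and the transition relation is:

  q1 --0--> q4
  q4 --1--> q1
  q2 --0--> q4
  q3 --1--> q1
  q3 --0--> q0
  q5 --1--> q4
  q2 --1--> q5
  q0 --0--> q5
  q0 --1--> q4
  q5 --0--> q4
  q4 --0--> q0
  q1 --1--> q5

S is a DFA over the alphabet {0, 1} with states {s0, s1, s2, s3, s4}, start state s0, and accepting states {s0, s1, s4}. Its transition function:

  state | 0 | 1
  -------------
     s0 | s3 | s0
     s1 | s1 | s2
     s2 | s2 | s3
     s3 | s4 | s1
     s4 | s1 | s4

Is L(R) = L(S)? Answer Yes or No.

No

The string 011 is accepted by R but rejected by S.
So L(R) ≠ L(S).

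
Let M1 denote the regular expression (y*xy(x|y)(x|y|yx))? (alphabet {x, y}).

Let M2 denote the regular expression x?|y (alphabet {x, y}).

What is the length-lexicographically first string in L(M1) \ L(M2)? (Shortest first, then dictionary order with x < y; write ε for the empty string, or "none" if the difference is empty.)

xyxx

The string xyxx is accepted by M1 but not by M2.
No shorter string lies in the difference, and xyxx is the lexicographically first length-4 string in L(M1) \ L(M2).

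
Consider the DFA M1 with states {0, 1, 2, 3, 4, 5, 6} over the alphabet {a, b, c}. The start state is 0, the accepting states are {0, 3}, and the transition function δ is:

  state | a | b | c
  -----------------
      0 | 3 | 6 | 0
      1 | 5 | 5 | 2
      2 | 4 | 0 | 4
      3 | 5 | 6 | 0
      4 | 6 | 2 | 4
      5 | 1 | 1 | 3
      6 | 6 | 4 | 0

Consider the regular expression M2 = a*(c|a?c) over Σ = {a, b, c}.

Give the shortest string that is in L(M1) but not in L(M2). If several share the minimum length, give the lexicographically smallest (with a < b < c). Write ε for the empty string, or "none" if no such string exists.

ε

The empty string ε is accepted by M1 but not by M2.
Since ε is the unique shortest string, it is the required witness.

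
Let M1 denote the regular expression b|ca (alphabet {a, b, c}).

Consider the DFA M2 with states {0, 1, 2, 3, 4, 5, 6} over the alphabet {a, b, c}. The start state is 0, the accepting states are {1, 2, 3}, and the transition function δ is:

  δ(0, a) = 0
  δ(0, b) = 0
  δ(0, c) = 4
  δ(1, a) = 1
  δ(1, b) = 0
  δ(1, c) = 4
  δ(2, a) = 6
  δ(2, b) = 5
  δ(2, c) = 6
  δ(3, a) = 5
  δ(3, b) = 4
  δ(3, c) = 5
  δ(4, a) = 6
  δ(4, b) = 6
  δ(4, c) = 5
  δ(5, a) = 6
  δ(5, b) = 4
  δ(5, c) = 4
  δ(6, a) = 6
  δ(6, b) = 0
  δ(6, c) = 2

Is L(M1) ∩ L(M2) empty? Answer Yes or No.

Yes

Converting the expression M1 to a DFA (subset construction, then merging equivalent states) gives the minimal DFA with states {r0, r1, r2, r3}, start state r0, accepting states {r2} and transitions r0: a→r1, b→r2, c→r3; r1: a→r1, b→r1, c→r1; r2: a→r1, b→r1, c→r1; r3: a→r2, b→r1, c→r1.
Exploring the product automaton M1 × M2 from the start pair (r0, 0), following both machines on each input symbol, reaches 9 state pairs: (r0, 0), (r1, 0), (r2, 0), (r3, 4), (r1, 4), (r2, 6), (r1, 6), (r1, 5), (r1, 2).
M1 accepts in {r2} and M2 accepts in {1, 2, 3}; no reachable pair has both components accepting, so no string drives both machines to acceptance simultaneously and L(M1) ∩ L(M2) = ∅.
So no string is accepted by both, and the intersection is empty.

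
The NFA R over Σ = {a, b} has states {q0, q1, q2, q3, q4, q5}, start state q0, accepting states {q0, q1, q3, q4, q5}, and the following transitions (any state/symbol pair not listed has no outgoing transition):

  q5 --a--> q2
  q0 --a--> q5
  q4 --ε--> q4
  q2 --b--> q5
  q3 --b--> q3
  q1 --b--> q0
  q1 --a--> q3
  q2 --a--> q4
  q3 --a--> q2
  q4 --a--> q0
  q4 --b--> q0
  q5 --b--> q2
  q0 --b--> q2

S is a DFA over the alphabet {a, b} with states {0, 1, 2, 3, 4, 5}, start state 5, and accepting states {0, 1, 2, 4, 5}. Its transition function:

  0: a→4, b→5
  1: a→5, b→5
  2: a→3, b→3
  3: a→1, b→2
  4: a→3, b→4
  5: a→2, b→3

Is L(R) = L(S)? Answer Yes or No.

Exploring the product automaton R × S from the start pair (q0, 5), following both machines on each input symbol, reaches 4 state pairs: (q0, 5), (q5, 2), (q2, 3), (q4, 1).
R accepts in {q0, q1, q3, q4, q5} and S accepts in {0, 1, 2, 4, 5}. In every reachable pair the two components are either both accepting — (q0, 5), (q5, 2), (q4, 1) — or both non-accepting, so no string is accepted by exactly one of the machines: L(R) \ L(S) and L(S) \ L(R) are both empty.
Hence every string is accepted by R iff it is accepted by S, and the two languages coincide.

Yes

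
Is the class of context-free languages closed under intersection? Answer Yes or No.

No

{aⁿbⁿcᵐ : m,n≥0} and {aᵐbⁿcⁿ : m,n≥0} are both context-free, but their intersection {aⁿbⁿcⁿ : n≥0} is not (pumping lemma).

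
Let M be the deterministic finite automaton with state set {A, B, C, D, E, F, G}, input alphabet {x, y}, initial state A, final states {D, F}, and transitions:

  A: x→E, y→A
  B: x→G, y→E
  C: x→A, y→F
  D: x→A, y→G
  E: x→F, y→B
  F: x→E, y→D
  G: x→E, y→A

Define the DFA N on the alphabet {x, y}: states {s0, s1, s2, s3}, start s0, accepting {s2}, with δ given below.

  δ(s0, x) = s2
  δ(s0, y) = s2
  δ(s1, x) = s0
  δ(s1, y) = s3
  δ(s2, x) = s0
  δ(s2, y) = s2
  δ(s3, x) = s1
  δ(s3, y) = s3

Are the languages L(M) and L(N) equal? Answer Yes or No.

The string xx is accepted by M but rejected by N.
So L(M) ≠ L(N).

No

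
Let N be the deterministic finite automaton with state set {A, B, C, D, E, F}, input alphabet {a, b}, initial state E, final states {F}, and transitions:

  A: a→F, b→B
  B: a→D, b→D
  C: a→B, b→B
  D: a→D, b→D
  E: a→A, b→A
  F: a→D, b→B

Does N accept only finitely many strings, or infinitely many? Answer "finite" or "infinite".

finite

The useful states (reachable from E and able to reach an accepting state) are {A, E, F}.
Restricted to these states the transition graph has no cycle, so every accepting path has bounded length and L is finite.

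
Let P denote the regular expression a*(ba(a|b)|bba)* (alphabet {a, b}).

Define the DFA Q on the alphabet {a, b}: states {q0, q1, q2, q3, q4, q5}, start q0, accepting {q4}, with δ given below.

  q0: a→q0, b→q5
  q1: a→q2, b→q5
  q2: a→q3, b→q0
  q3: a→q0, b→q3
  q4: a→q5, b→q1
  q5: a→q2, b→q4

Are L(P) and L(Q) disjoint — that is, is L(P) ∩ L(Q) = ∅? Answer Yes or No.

The string bbabab is accepted by both P and Q.
Hence L(P) ∩ L(Q) ≠ ∅.

No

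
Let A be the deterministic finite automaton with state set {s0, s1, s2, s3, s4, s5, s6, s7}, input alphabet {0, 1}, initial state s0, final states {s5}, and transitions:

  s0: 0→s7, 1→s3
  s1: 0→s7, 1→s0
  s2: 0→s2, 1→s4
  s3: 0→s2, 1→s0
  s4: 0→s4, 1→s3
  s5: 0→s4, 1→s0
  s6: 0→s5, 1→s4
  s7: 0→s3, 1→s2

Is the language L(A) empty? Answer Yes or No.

Yes

The states reachable from the start state are {s0, s2, s3, s4, s7}.
None of the accepting states {s5} is reachable, so no string is accepted and L(A) = ∅.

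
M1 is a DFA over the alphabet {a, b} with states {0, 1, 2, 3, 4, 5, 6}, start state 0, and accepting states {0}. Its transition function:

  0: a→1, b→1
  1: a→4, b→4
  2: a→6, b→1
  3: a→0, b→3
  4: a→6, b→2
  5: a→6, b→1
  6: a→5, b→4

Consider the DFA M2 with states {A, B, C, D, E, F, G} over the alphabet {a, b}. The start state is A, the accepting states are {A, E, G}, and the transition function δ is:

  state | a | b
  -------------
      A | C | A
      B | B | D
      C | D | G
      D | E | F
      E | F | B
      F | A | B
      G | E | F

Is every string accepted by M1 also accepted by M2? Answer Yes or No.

Yes

Exploring the product automaton M1 × M2 from the start pair (0, A), following both machines on each input symbol, reaches 31 state pairs: (0, A), (1, C), (1, A), (4, D), (4, G), (4, C), (4, A), (6, E), (2, F), (6, D), (2, G), (6, C), (2, A), (5, F), (4, B), (6, A), (1, B), (5, E), (4, F), (1, F), (5, D), (6, B), (2, D), (5, C), (6, F), (2, B), (5, B), (1, G), (5, A), (1, D), (4, E).
M1 accepts in {0} and M2 accepts in {A, E, G}. The reachable pairs whose M1-component is accepting are (0, A); in each of them the M2-component is accepting too, so the product for L(M1) \ L(M2) (M1-component accepting, M2-component rejecting) has no reachable accepting pair and the difference is empty.
Hence every string in L(M1) is also in L(M2).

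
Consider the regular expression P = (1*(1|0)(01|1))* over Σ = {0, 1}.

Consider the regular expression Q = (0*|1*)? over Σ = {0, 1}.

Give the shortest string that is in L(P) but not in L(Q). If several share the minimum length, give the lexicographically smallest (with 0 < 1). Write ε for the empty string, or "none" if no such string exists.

The string 01 is accepted by P but not by Q.
No shorter string lies in the difference, and 01 is the lexicographically first length-2 string in L(P) \ L(Q).

01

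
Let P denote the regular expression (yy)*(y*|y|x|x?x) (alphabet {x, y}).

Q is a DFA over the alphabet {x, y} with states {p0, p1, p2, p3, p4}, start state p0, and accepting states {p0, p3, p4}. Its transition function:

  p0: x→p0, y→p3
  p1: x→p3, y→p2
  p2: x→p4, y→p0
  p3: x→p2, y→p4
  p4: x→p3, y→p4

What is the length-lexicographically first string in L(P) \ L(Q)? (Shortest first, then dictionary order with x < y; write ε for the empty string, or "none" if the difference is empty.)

yyxx

The string yyxx is accepted by P but not by Q.
No shorter string lies in the difference, and yyxx is the lexicographically first length-4 string in L(P) \ L(Q).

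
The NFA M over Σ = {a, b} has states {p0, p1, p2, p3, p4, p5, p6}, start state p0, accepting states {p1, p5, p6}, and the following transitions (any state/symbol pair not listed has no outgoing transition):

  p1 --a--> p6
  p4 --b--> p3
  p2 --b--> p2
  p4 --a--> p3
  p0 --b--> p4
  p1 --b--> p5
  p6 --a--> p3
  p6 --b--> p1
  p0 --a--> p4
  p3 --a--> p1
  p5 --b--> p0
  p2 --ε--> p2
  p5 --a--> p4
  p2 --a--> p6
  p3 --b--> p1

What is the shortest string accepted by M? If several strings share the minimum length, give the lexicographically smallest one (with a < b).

A breadth-first search from p0 reaches an accepting state first via the path p0 → p4 → p3 → p1 on input aaa.
No string of length < 3 is accepted (BFS exhausts all shorter strings without reaching an accepting state), and aaa is the lexicographically least accepting string of length 3.

aaa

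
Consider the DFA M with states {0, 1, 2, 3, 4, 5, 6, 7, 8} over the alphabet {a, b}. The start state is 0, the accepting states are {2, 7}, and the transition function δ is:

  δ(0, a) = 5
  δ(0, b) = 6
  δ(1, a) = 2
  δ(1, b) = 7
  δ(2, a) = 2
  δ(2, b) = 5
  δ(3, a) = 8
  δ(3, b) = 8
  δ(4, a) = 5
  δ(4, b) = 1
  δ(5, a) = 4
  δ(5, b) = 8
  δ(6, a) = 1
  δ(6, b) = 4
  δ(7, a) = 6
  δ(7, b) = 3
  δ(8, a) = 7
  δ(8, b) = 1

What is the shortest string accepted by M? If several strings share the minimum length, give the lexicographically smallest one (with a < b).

aba

A breadth-first search from 0 reaches an accepting state first via the path 0 → 5 → 8 → 7 on input aba.
No string of length < 3 is accepted (BFS exhausts all shorter strings without reaching an accepting state), and aba is the lexicographically least accepting string of length 3.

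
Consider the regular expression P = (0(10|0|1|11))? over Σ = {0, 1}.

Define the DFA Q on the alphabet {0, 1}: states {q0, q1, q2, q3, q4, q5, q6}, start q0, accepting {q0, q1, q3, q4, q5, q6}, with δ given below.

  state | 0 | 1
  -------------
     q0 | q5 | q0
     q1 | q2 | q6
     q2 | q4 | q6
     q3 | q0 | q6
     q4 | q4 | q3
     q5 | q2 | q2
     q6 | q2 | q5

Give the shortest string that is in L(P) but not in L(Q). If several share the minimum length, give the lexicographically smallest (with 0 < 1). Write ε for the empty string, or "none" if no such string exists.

The string 00 is accepted by P but not by Q.
No shorter string lies in the difference, and 00 is the lexicographically first length-2 string in L(P) \ L(Q).

00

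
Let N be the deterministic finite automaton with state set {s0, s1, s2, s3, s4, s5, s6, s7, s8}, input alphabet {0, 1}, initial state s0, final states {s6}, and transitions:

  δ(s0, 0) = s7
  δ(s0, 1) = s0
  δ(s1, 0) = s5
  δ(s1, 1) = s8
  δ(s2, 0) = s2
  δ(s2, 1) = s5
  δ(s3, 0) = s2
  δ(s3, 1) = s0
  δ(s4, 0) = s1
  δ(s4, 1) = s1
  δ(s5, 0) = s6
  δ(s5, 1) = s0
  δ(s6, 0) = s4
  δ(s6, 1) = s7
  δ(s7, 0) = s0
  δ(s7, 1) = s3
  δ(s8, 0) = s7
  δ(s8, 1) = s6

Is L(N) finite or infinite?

State s0 is reachable from the start and can reach an accepting state, and it lies on the cycle s0 → s0.
Traversing that cycle any number of times yields accepted strings of unbounded length, so the language is infinite.

infinite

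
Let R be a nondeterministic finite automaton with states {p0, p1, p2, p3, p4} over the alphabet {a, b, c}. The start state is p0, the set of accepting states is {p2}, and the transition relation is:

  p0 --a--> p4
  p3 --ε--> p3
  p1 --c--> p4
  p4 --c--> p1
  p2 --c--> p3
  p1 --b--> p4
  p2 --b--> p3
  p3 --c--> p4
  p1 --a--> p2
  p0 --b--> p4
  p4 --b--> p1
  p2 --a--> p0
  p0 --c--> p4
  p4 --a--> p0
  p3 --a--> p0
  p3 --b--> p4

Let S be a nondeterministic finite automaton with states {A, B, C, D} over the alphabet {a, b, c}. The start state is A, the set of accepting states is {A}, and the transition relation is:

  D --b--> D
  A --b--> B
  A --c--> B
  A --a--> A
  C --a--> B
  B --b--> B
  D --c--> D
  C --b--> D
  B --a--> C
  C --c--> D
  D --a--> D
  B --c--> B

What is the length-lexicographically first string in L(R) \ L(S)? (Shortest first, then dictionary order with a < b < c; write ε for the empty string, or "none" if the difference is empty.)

aba

The string aba is accepted by R but not by S.
No shorter string lies in the difference, and aba is the lexicographically first length-3 string in L(R) \ L(S).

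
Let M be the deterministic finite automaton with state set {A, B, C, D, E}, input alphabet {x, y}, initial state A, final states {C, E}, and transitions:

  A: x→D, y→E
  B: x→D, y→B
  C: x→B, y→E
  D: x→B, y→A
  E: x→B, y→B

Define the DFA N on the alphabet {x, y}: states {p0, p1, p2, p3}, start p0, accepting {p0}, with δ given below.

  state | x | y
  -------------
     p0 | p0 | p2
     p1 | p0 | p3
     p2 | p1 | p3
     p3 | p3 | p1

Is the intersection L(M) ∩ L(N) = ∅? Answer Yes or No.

Exploring the product automaton M × N from the start pair (A, p0), following both machines on each input symbol, reaches 14 state pairs: (A, p0), (D, p0), (E, p2), (B, p0), (A, p2), (B, p1), (B, p3), (B, p2), (D, p1), (E, p3), (D, p3), (A, p3), (A, p1), (E, p1).
M accepts in {C, E} and N accepts in {p0}; no reachable pair has both components accepting, so no string drives both machines to acceptance simultaneously and L(M) ∩ L(N) = ∅.
So no string is accepted by both, and the intersection is empty.

Yes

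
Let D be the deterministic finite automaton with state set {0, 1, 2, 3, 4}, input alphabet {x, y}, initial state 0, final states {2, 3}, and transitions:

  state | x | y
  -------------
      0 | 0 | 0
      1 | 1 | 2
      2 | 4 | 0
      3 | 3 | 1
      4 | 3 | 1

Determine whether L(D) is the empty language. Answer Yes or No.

The states reachable from the start state are {0}.
None of the accepting states {2, 3} is reachable, so no string is accepted and L(D) = ∅.

Yes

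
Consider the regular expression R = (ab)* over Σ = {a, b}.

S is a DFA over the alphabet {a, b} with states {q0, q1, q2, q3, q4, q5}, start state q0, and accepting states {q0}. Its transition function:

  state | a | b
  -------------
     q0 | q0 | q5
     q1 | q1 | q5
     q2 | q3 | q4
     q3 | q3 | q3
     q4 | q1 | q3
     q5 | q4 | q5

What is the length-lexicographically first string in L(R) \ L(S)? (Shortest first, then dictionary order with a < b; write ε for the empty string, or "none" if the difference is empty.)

ab

The string ab is accepted by R but not by S.
No shorter string lies in the difference, and ab is the lexicographically first length-2 string in L(R) \ L(S).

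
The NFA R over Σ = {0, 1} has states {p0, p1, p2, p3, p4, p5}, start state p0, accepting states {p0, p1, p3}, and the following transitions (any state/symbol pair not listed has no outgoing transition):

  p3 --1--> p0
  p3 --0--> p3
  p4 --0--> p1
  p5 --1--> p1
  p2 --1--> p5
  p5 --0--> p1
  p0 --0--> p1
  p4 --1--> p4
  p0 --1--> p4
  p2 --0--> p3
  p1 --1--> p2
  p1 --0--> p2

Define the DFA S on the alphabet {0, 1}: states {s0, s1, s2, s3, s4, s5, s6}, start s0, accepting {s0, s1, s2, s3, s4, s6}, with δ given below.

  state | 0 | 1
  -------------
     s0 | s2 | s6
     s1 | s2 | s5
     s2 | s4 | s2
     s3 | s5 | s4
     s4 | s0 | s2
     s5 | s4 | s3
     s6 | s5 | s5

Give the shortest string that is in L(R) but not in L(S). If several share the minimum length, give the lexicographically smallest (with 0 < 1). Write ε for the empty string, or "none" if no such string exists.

10

The string 10 is accepted by R but not by S.
No shorter string lies in the difference, and 10 is the lexicographically first length-2 string in L(R) \ L(S).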